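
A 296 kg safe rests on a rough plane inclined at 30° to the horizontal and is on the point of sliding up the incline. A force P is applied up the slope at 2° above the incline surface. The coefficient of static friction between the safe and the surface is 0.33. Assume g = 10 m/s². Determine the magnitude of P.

On the verge of sliding up the incline, friction equals μN and acts down the slope.
Perpendicular: N + P sin 2° = W cos 30° = 2563 N.
Along incline: P cos 2° = W sin 30° + μN  with W sin 30° = 1480 N.
Solving the pair for P and N: P = 2301 N, N = 2483 N (and f = μN = 819.4 N).

P ≈ 2300 N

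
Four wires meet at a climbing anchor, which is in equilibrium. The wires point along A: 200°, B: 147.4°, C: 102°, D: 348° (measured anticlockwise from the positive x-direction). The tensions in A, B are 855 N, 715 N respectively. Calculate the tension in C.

Resolve: ΣF_x = 855 cos 200° + 715 cos 147.4° + T_C cos 102° + T_D cos 348° = 0.
        ΣF_y = 855 sin 200° + 715 sin 147.4° + T_C sin 102° + T_D sin 348° = 0.
The known terms sum to (-1406, 92.79) N, so -0.2079 T_C + 0.9781 T_D = 1406 and 0.9781 T_C − 0.2079 T_D = -92.79.
Solving simultaneously: T_C = 220.6 N, T_D = 1484 N.

T_C ≈ 221 N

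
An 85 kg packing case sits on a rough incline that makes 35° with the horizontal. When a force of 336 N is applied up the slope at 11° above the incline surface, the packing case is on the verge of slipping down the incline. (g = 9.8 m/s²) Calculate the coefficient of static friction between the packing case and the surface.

μ ≈ 0.239

On the verge of sliding down the incline, friction is at its maximum μN and acts up the slope.
Perpendicular to incline: N = W cos 35° − P sin 11° = 682.4 − 64.11 = 618.2 N.
Along incline: P cos 11° + μN = W sin 35° → μ = (W sin 35° − P cos 11°) / N = 0.2393.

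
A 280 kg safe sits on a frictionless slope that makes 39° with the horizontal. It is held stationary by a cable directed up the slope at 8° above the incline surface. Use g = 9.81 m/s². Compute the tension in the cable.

Take axes along and perpendicular to the incline. Weight components: W sin 39° = 1729 N down-slope, W cos 39° = 2135 N into the surface.
Along incline: T cos 8° = W sin 39° → T = 1746 N.
Perpendicular: N = W cos 39° − T sin 8° = 1892 N.

T ≈ 1750 N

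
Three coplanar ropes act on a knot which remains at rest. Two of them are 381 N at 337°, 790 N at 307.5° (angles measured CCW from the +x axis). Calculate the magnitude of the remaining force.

Sum the known components: ΣF_x = 831.6 N, ΣF_y = -775.6 N.
For equilibrium the remaining force must supply (−ΣF_x, −ΣF_y) = (-831.6, 775.6) N.
Magnitude = √((-831.6)² + (775.6)²) = 1137 N; direction = atan2(775.6, -831.6) = 137.0°.

F ≈ 1140 N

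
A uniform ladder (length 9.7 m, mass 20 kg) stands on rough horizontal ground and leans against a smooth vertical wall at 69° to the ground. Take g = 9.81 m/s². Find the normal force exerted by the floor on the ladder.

N_floor ≈ 196 N

ΣF_y = 0: N_floor = 20×9.81 = 196.2 N.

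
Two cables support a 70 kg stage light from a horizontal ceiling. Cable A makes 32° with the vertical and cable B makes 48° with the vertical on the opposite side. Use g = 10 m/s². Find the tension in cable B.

Angles from the horizontal: cable A is 90° − 32° = 58°, cable B is 90° − 48° = 42°.
Weight W = 70 × 10 = 700 N acts straight down.
Horizontal: T_A cos 58° = T_B cos 42°  →  T_A = 1.402 T_B.
Vertical: T_A sin 58° + T_B sin 42° = 700.
Substituting the horizontal relation into the vertical equation gives 1.858 T_B = 700, so T_B = 376.7 N.

T_B ≈ 377 N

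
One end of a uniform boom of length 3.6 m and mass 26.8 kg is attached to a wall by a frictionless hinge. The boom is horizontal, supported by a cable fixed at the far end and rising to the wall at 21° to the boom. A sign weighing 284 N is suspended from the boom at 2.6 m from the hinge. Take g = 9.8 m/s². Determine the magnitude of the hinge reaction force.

Take torques about the hinge: T sin 21° · 3.6 = 26.8×9.8×1.8 + 284×2.6 = 1211.2 N·m.
So T = 1211.2 / (0.3584 × 3.6) = 938.79 N.
ΣF_x = 0: H_x = T cos 21° = 876.43 N.
ΣF_y = 0: H_y = (26.8×9.8 + 284) − T sin 21° = 546.64 − 336.43 = 210.21 N.
|H| = √(H_x² + H_y²) = √((876.43)² + (210.21)²) = 901.29 N.

|H| ≈ 901 N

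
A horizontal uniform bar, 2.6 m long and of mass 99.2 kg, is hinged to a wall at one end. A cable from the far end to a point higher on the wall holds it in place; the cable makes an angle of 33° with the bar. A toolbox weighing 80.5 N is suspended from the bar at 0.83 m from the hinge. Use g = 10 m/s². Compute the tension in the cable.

T ≈ 958 N

Take torques about the hinge: T sin 33° · 2.6 = 99.2×10×1.3 + 80.5×0.83 = 1356.4 N·m.
So T = 1356.4 / (0.5446 × 2.6) = 957.88 N.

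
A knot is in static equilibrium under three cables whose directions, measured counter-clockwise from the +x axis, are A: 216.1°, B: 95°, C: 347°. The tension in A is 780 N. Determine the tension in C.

T_C ≈ 702 N

Resolve: ΣF_x = 780 cos 216.1° + T_B cos 95° + T_C cos 347° = 0.
        ΣF_y = 780 sin 216.1° + T_B sin 95° + T_C sin 347° = 0.
The known terms sum to (-630.2, -459.6) N, so -0.0872 T_B + 0.9744 T_C = 630.2 and 0.9962 T_B − 0.2250 T_C = 459.6.
Solving simultaneously: T_B = 619.9 N, T_C = 702.3 N.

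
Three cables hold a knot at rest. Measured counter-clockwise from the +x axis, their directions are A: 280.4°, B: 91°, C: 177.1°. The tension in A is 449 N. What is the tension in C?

T_C ≈ 73.5 N

Resolve: ΣF_x = 449 cos 280.4° + T_B cos 91° + T_C cos 177.1° = 0.
        ΣF_y = 449 sin 280.4° + T_B sin 91° + T_C sin 177.1° = 0.
The known terms sum to (81.05, -441.6) N, so -0.0175 T_B − 0.9987 T_C = -81.05 and 0.9998 T_B + 0.0506 T_C = 441.6.
Solving simultaneously: T_B = 438 N, T_C = 73.50 N.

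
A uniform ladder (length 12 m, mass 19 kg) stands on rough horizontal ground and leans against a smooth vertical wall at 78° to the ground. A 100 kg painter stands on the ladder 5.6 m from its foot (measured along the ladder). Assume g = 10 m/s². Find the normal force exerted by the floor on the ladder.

ΣF_y = 0: N_floor = 19×10 + 100×10 = 1190 N.

N_floor ≈ 1190 N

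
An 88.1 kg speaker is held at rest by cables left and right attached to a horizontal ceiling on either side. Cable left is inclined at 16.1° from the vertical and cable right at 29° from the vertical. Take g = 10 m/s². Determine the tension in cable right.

Angles from the horizontal: cable left is 90° − 16.1° = 73.9°, cable right is 90° − 29° = 61°.
Weight W = 88.1 × 10 = 881 N acts straight down.
Horizontal: T_left cos 73.9° = T_right cos 61°  →  T_left = 1.748 T_right.
Vertical: T_left sin 73.9° + T_right sin 61° = 881.
Substituting the horizontal relation into the vertical equation gives 2.554 T_right = 881, so T_right = 344.9 N.

T_right ≈ 345 N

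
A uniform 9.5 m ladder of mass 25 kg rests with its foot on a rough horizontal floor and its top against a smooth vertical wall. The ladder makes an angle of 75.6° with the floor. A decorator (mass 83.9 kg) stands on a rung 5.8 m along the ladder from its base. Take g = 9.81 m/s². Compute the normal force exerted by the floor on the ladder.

ΣF_y = 0: N_floor = 25×9.81 + 83.9×9.81 = 1068.3 N.

N_floor ≈ 1070 N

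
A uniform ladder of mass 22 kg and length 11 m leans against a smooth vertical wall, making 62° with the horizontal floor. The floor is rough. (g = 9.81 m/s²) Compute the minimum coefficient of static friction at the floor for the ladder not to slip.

μ_min ≈ 0.266

ΣF_y = 0: N_floor = 22×9.81 = 215.82 N.
Torques about the foot: N_wall · 11 sin 62° = 22×9.81×5.5 cos 62° → N_wall = 57.377 N.
ΣF_x = 0: f_floor = N_wall = 57.377 N.
μ_min = f_floor / N_floor = 57.377 / 215.82 = 0.2659.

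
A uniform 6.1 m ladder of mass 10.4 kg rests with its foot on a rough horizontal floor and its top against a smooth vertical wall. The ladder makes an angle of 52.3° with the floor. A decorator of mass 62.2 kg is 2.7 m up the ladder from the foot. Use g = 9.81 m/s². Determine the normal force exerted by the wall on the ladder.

N_wall ≈ 248 N

Torques about the foot: N_wall · 6.1 sin 52.3° = 10.4×9.81×3.05 cos 52.3° + 62.2×9.81×2.7 cos 52.3° → N_wall = 248.17 N.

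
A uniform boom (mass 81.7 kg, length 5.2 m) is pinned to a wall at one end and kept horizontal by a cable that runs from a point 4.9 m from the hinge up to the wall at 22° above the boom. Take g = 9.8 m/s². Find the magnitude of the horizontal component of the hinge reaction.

H_x ≈ 1050 N

Take torques about the hinge: T sin 22° · 4.9 = 81.7×9.8×2.6 = 2081.7 N·m.
So T = 2081.7 / (0.3746 × 4.9) = 1134.1 N.
ΣF_x = 0: H_x = T cos 22° = 1051.5 N.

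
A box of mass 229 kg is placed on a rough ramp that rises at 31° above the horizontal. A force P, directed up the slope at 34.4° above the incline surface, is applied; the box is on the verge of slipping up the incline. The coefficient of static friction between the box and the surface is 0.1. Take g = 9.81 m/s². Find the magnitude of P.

P ≈ 1530 N

On the verge of sliding up the incline, friction equals μN and acts down the slope.
Perpendicular: N + P sin 34.4° = W cos 31° = 1926 N.
Along incline: P cos 34.4° = W sin 31° + μN  with W sin 31° = 1157 N.
Solving the pair for P and N: P = 1531 N, N = 1061 N (and f = μN = 106.1 N).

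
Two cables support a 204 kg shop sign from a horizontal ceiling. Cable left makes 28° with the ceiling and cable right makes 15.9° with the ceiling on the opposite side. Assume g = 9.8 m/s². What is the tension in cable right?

Weight W = 204 × 9.8 = 1999 N acts straight down.
Horizontal: T_left cos 28° = T_right cos 15.9°  →  T_left = 1.089 T_right.
Vertical: T_left sin 28° + T_right sin 15.9° = 1999.
Substituting the horizontal relation into the vertical equation gives 0.7853 T_right = 1999, so T_right = 2546 N.

T_right ≈ 2550 N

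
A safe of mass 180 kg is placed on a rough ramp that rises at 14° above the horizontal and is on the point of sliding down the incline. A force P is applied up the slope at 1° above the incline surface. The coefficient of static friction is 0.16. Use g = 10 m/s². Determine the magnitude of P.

P ≈ 156 N

On the verge of sliding down the incline, friction equals μN and acts up the slope.
Perpendicular: N + P sin 1° = W cos 14° = 1747 N.
Along incline: P cos 1° + μN = W sin 14° with W sin 14° = 435.5 N.
Solving the pair for P and N: P = 156.5 N, N = 1744 N (and f = μN = 279 N).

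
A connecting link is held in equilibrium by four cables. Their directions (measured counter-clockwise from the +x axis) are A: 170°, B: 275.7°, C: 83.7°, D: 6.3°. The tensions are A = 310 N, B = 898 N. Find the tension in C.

Resolve: ΣF_x = 310 cos 170° + 898 cos 275.7° + T_C cos 83.7° + T_D cos 6.3° = 0.
        ΣF_y = 310 sin 170° + 898 sin 275.7° + T_C sin 83.7° + T_D sin 6.3° = 0.
The known terms sum to (-216.1, -839.7) N, so 0.1097 T_C + 0.9940 T_D = 216.1 and 0.9940 T_C + 0.1097 T_D = 839.7.
Solving simultaneously: T_C = 831 N, T_D = 125.7 N.

T_C ≈ 831 N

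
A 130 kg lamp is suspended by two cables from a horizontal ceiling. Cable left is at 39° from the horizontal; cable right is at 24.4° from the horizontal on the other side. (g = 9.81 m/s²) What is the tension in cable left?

T_left ≈ 1300 N

Weight W = 130 × 9.81 = 1275 N acts straight down.
Horizontal: T_left cos 39° = T_right cos 24.4°  →  T_right = 0.8534 T_left.
Vertical: T_left sin 39° + T_right sin 24.4° = 1275.
Substituting the horizontal relation into the vertical equation gives 0.9818 T_left = 1275, so T_left = 1299 N.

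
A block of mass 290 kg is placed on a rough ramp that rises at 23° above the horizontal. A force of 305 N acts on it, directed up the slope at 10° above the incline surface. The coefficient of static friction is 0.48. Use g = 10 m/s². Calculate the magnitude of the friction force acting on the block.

Axes along / perpendicular to the incline. W sin 23° = 1133 N down-slope; W cos 23° = 2669 N into the surface.
Perpendicular: N = W cos 23° − P sin 10° = 2669 − 52.96 = 2617 N.
Along incline: P cos 10° + f = W sin 23° (friction acts up-slope) → f = 1133 − 300.4 = 832.8 N.
|f| = 832.8 N ≤ μN = 1256 N, so the block is indeed static.

f ≈ 833 N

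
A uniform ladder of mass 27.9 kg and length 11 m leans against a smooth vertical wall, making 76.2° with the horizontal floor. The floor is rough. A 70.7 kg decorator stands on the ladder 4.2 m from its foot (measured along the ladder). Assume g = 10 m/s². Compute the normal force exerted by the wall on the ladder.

Torques about the foot: N_wall · 11 sin 76.2° = 27.9×10×5.5 cos 76.2° + 70.7×10×4.2 cos 76.2° → N_wall = 100.57 N.

N_wall ≈ 101 N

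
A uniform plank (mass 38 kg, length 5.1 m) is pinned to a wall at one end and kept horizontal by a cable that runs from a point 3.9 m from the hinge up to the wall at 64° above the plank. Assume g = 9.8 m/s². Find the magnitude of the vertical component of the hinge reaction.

|H_y| ≈ 129 N

Take torques about the hinge: T sin 64° · 3.9 = 38×9.8×2.55 = 949.62 N·m.
So T = 949.62 / (0.8988 × 3.9) = 270.91 N.
ΣF_y = 0: H_y = (38×9.8) − T sin 64° = 372.4 − 243.49 = 128.91 N.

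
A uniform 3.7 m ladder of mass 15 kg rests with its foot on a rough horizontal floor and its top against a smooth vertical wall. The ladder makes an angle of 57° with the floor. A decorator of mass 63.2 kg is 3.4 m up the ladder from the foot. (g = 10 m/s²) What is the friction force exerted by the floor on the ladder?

Torques about the foot: N_wall · 3.7 sin 57° = 15×10×1.85 cos 57° + 63.2×10×3.4 cos 57° → N_wall = 425.85 N.
ΣF_x = 0: f_floor = N_wall = 425.85 N.

f ≈ 426 N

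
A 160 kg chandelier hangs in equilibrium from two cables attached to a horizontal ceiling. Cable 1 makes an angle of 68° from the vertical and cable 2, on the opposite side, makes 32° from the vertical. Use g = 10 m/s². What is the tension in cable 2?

Angles from the horizontal: cable 1 is 90° − 68° = 22°, cable 2 is 90° − 32° = 58°.
Weight W = 160 × 10 = 1600 N acts straight down.
Horizontal: T_1 cos 22° = T_2 cos 58°  →  T_1 = 0.5715 T_2.
Vertical: T_1 sin 22° + T_2 sin 58° = 1600.
Substituting the horizontal relation into the vertical equation gives 1.062 T_2 = 1600, so T_2 = 1506 N.

T_2 ≈ 1510 N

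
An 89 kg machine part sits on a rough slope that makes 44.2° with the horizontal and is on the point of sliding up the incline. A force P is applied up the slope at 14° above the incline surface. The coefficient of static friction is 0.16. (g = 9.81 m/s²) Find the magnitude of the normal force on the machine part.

On the verge of sliding up the incline, friction equals μN and acts down the slope.
Perpendicular: N + P sin 14° = W cos 44.2° = 625.9 N.
Along incline: P cos 14° = W sin 44.2° + μN  with W sin 44.2° = 608.7 N.
Solving the pair for P and N: P = 702.5 N, N = 456 N (and f = μN = 72.96 N).

N ≈ 456 N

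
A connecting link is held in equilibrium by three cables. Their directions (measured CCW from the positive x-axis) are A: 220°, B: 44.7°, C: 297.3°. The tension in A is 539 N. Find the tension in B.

Resolve: ΣF_x = 539 cos 220° + T_B cos 44.7° + T_C cos 297.3° = 0.
        ΣF_y = 539 sin 220° + T_B sin 44.7° + T_C sin 297.3° = 0.
The known terms sum to (-412.9, -346.5) N, so 0.7108 T_B + 0.4586 T_C = 412.9 and 0.7034 T_B − 0.8886 T_C = 346.5.
Solving simultaneously: T_B = 551 N, T_C = 46.28 N.

T_B ≈ 551 N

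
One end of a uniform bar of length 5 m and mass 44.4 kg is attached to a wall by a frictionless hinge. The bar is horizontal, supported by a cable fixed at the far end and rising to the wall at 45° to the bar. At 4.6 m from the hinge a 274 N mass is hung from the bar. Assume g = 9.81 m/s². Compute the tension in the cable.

T ≈ 664 N

Take torques about the hinge: T sin 45° · 5 = 44.4×9.81×2.5 + 274×4.6 = 2349.3 N·m.
So T = 2349.3 / (0.7071 × 5) = 664.49 N.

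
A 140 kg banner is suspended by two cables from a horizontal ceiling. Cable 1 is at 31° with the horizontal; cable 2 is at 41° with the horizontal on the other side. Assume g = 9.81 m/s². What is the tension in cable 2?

T_2 ≈ 1240 N

Weight W = 140 × 9.81 = 1373 N acts straight down.
Horizontal: T_1 cos 31° = T_2 cos 41°  →  T_1 = 0.8805 T_2.
Vertical: T_1 sin 31° + T_2 sin 41° = 1373.
Substituting the horizontal relation into the vertical equation gives 1.11 T_2 = 1373, so T_2 = 1238 N.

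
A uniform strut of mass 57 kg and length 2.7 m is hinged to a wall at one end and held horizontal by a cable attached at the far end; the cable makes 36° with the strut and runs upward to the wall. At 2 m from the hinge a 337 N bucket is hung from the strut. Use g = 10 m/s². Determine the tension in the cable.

Take torques about the hinge: T sin 36° · 2.7 = 57×10×1.35 + 337×2 = 1443.5 N·m.
So T = 1443.5 / (0.5878 × 2.7) = 909.57 N.

T ≈ 910 N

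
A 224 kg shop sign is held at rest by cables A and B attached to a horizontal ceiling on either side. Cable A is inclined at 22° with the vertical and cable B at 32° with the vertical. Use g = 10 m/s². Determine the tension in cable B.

Angles from the horizontal: cable A is 90° − 22° = 68°, cable B is 90° − 32° = 58°.
Weight W = 224 × 10 = 2240 N acts straight down.
Horizontal: T_A cos 68° = T_B cos 58°  →  T_A = 1.415 T_B.
Vertical: T_A sin 68° + T_B sin 58° = 2240.
Substituting the horizontal relation into the vertical equation gives 2.16 T_B = 2240, so T_B = 1037 N.

T_B ≈ 1040 N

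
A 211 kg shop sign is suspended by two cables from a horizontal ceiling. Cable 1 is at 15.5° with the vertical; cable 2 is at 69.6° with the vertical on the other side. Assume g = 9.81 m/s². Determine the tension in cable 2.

Angles from the horizontal: cable 1 is 90° − 15.5° = 74.5°, cable 2 is 90° − 69.6° = 20.4°.
Weight W = 211 × 9.81 = 2070 N acts straight down.
Horizontal: T_1 cos 74.5° = T_2 cos 20.4°  →  T_1 = 3.507 T_2.
Vertical: T_1 sin 74.5° + T_2 sin 20.4° = 2070.
Substituting the horizontal relation into the vertical equation gives 3.728 T_2 = 2070, so T_2 = 555.2 N.

T_2 ≈ 555 N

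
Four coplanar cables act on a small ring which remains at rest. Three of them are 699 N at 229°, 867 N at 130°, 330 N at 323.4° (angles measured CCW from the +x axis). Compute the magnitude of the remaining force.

F ≈ 753 N

Sum the known components: ΣF_x = -751 N, ΣF_y = -60.14 N.
For equilibrium the remaining force must supply (−ΣF_x, −ΣF_y) = (751, 60.14) N.
Magnitude = √((751)² + (60.14)²) = 753.4 N; direction = atan2(60.14, 751) = 4.6°.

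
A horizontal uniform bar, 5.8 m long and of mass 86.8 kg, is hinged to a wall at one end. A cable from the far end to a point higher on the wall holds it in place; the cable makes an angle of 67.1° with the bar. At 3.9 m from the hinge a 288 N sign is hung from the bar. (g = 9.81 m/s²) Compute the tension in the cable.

Take torques about the hinge: T sin 67.1° · 5.8 = 86.8×9.81×2.9 + 288×3.9 = 3592.6 N·m.
So T = 3592.6 / (0.9212 × 5.8) = 672.4 N.

T ≈ 672 N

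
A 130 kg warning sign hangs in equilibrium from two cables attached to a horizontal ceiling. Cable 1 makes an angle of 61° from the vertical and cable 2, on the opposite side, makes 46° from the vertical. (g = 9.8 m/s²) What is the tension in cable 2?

Angles from the horizontal: cable 1 is 90° − 61° = 29°, cable 2 is 90° − 46° = 44°.
Weight W = 130 × 9.8 = 1274 N acts straight down.
Horizontal: T_1 cos 29° = T_2 cos 44°  →  T_1 = 0.8225 T_2.
Vertical: T_1 sin 29° + T_2 sin 44° = 1274.
Substituting the horizontal relation into the vertical equation gives 1.093 T_2 = 1274, so T_2 = 1165 N.

T_2 ≈ 1170 N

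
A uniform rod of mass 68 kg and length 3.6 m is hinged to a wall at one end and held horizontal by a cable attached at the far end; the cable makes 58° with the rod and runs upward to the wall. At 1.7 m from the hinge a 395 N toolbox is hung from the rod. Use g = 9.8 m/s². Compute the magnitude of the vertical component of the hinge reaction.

Take torques about the hinge: T sin 58° · 3.6 = 68×9.8×1.8 + 395×1.7 = 1871 N·m.
So T = 1871 / (0.8480 × 3.6) = 612.85 N.
ΣF_y = 0: H_y = (68×9.8 + 395) − T sin 58° = 1061.4 − 519.73 = 541.67 N.

|H_y| ≈ 542 N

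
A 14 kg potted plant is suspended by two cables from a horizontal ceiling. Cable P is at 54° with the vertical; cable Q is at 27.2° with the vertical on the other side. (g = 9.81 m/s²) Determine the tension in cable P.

Angles from the horizontal: cable P is 90° − 54° = 36°, cable Q is 90° − 27.2° = 62.8°.
Weight W = 14 × 9.81 = 137.3 N acts straight down.
Horizontal: T_P cos 36° = T_Q cos 62.8°  →  T_Q = 1.77 T_P.
Vertical: T_P sin 36° + T_Q sin 62.8° = 137.3.
Substituting the horizontal relation into the vertical equation gives 2.162 T_P = 137.3, so T_P = 63.53 N.

T_P ≈ 63.5 N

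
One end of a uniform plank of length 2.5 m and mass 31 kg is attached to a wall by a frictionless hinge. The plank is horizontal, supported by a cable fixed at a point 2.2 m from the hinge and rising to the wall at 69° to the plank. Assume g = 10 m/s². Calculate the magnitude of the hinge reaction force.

|H| ≈ 150 N

Take torques about the hinge: T sin 69° · 2.2 = 31×10×1.25 = 387.5 N·m.
So T = 387.5 / (0.9336 × 2.2) = 188.67 N.
ΣF_x = 0: H_x = T cos 69° = 67.612 N.
ΣF_y = 0: H_y = (31×10) − T sin 69° = 310 − 176.14 = 133.86 N.
|H| = √(H_x² + H_y²) = √((67.612)² + (133.86)²) = 149.97 N.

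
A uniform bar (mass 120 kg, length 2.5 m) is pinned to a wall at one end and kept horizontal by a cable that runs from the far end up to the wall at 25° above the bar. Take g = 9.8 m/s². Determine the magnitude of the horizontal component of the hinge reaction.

Take torques about the hinge: T sin 25° · 2.5 = 120×9.8×1.25 = 1470 N·m.
So T = 1470 / (0.4226 × 2.5) = 1391.3 N.
ΣF_x = 0: H_x = T cos 25° = 1261 N.

H_x ≈ 1260 N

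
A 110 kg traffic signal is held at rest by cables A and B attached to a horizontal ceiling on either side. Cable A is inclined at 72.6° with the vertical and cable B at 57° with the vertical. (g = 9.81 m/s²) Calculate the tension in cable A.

Angles from the horizontal: cable A is 90° − 72.6° = 17.4°, cable B is 90° − 57° = 33°.
Weight W = 110 × 9.81 = 1079 N acts straight down.
Horizontal: T_A cos 17.4° = T_B cos 33°  →  T_B = 1.138 T_A.
Vertical: T_A sin 17.4° + T_B sin 33° = 1079.
Substituting the horizontal relation into the vertical equation gives 0.9187 T_A = 1079, so T_A = 1175 N.

T_A ≈ 1170 N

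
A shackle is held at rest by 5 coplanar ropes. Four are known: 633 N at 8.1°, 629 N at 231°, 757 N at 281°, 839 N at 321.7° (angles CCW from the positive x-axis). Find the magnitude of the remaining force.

Sum the known components: ΣF_x = 1034 N, ΣF_y = -1663 N.
For equilibrium the remaining force must supply (−ΣF_x, −ΣF_y) = (-1034, 1663) N.
Magnitude = √((-1034)² + (1663)²) = 1958 N; direction = atan2(1663, -1034) = 121.9°.

F ≈ 1960 N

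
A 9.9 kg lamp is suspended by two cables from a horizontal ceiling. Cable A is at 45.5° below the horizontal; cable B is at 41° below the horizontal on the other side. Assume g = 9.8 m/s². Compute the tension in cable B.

T_B ≈ 68.1 N

Weight W = 9.9 × 9.8 = 97.02 N acts straight down.
Horizontal: T_A cos 45.5° = T_B cos 41°  →  T_A = 1.077 T_B.
Vertical: T_A sin 45.5° + T_B sin 41° = 97.02.
Substituting the horizontal relation into the vertical equation gives 1.424 T_B = 97.02, so T_B = 68.13 N.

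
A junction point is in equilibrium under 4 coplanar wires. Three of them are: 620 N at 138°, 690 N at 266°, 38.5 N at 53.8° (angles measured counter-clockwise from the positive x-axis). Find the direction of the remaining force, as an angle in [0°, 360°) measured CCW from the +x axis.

θ ≈ 26.5°

Sum the known components: ΣF_x = -486.1 N, ΣF_y = -242.4 N.
For equilibrium the remaining force must supply (−ΣF_x, −ΣF_y) = (486.1, 242.4) N.
Magnitude = √((486.1)² + (242.4)²) = 543.2 N; direction = atan2(242.4, 486.1) = 26.5°.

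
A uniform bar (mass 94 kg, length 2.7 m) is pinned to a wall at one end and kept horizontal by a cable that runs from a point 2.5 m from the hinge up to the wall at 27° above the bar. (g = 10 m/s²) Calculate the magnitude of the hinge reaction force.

Take torques about the hinge: T sin 27° · 2.5 = 94×10×1.35 = 1269 N·m.
So T = 1269 / (0.4540 × 2.5) = 1118.1 N.
ΣF_x = 0: H_x = T cos 27° = 996.22 N.
ΣF_y = 0: H_y = (94×10) − T sin 27° = 940 − 507.6 = 432.4 N.
|H| = √(H_x² + H_y²) = √((996.22)² + (432.4)²) = 1086 N.

|H| ≈ 1090 N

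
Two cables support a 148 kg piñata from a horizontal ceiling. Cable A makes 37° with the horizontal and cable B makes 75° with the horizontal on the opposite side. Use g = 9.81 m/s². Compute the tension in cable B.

Weight W = 148 × 9.81 = 1452 N acts straight down.
Horizontal: T_A cos 37° = T_B cos 75°  →  T_A = 0.3241 T_B.
Vertical: T_A sin 37° + T_B sin 75° = 1452.
Substituting the horizontal relation into the vertical equation gives 1.161 T_B = 1452, so T_B = 1251 N.

T_B ≈ 1250 N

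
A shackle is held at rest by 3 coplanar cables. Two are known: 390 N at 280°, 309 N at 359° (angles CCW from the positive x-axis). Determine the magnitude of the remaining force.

F ≈ 542 N

Sum the known components: ΣF_x = 376.7 N, ΣF_y = -389.5 N.
For equilibrium the remaining force must supply (−ΣF_x, −ΣF_y) = (-376.7, 389.5) N.
Magnitude = √((-376.7)² + (389.5)²) = 541.8 N; direction = atan2(389.5, -376.7) = 134.0°.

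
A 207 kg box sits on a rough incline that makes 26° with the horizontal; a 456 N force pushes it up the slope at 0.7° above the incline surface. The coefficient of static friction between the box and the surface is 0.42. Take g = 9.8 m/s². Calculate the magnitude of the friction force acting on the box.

Axes along / perpendicular to the incline. W sin 26° = 889.3 N down-slope; W cos 26° = 1823 N into the surface.
Perpendicular: N = W cos 26° − P sin 0.7° = 1823 − 5.571 = 1818 N.
Along incline: P cos 0.7° + f = W sin 26° (friction acts up-slope) → f = 889.3 − 456 = 433.3 N.
|f| = 433.3 N ≤ μN = 763.4 N, so the box is indeed static.

f ≈ 433 N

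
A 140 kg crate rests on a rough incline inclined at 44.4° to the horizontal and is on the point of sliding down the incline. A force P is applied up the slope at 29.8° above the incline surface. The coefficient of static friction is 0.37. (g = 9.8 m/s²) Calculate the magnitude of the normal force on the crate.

N ≈ 546 N

On the verge of sliding down the incline, friction equals μN and acts up the slope.
Perpendicular: N + P sin 29.8° = W cos 44.4° = 980.3 N.
Along incline: P cos 29.8° + μN = W sin 44.4° with W sin 44.4° = 959.9 N.
Solving the pair for P and N: P = 873.3 N, N = 546.2 N (and f = μN = 202.1 N).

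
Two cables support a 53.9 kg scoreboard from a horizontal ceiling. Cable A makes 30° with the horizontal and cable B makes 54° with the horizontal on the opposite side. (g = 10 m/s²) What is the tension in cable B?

T_B ≈ 469 N

Weight W = 53.9 × 10 = 539 N acts straight down.
Horizontal: T_A cos 30° = T_B cos 54°  →  T_A = 0.6787 T_B.
Vertical: T_A sin 30° + T_B sin 54° = 539.
Substituting the horizontal relation into the vertical equation gives 1.148 T_B = 539, so T_B = 469.4 N.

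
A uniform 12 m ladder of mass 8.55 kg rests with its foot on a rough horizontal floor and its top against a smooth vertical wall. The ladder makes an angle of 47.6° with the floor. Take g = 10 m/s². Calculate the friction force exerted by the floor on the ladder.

Torques about the foot: N_wall · 12 sin 47.6° = 8.55×10×6 cos 47.6° → N_wall = 39.036 N.
ΣF_x = 0: f_floor = N_wall = 39.036 N.

f ≈ 39 N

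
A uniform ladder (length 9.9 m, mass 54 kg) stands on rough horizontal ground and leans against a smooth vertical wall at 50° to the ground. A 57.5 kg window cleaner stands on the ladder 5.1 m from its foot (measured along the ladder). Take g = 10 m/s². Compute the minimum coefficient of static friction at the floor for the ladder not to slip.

ΣF_y = 0: N_floor = 54×10 + 57.5×10 = 1115 N.
Torques about the foot: N_wall · 9.9 sin 50° = 54×10×4.95 cos 50° + 57.5×10×5.1 cos 50° → N_wall = 475.11 N.
ΣF_x = 0: f_floor = N_wall = 475.11 N.
μ_min = f_floor / N_floor = 475.11 / 1115 = 0.4261.

μ_min ≈ 0.426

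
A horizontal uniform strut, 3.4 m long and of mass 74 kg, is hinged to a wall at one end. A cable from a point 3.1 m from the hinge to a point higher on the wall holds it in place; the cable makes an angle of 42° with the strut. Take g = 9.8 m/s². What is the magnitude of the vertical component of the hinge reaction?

Take torques about the hinge: T sin 42° · 3.1 = 74×9.8×1.7 = 1232.8 N·m.
So T = 1232.8 / (0.6691 × 3.1) = 594.34 N.
ΣF_y = 0: H_y = (74×9.8) − T sin 42° = 725.2 − 397.69 = 327.51 N.

|H_y| ≈ 328 N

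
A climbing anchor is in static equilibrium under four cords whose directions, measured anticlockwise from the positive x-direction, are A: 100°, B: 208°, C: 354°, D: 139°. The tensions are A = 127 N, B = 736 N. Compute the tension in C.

Resolve: ΣF_x = 127 cos 100° + 736 cos 208° + T_C cos 354° + T_D cos 139° = 0.
        ΣF_y = 127 sin 100° + 736 sin 208° + T_C sin 354° + T_D sin 139° = 0.
The known terms sum to (-671.9, -220.5) N, so 0.9945 T_C − 0.7547 T_D = 671.9 and -0.1045 T_C + 0.6561 T_D = 220.5.
Solving simultaneously: T_C = 1059 N, T_D = 504.7 N.

T_C ≈ 1060 N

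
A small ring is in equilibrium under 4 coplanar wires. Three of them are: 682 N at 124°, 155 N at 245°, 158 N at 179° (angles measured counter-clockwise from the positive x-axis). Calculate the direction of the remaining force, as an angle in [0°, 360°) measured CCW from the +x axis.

θ ≈ 325°

Sum the known components: ΣF_x = -604.9 N, ΣF_y = 427.7 N.
For equilibrium the remaining force must supply (−ΣF_x, −ΣF_y) = (604.9, -427.7) N.
Magnitude = √((604.9)² + (-427.7)²) = 740.8 N; direction = atan2(-427.7, 604.9) = 324.7°.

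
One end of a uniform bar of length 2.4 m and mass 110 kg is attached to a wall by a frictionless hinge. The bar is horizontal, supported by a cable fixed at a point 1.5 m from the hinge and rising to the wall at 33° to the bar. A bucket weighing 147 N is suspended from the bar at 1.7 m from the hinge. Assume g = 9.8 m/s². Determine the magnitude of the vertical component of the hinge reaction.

Take torques about the hinge: T sin 33° · 1.5 = 110×9.8×1.2 + 147×1.7 = 1543.5 N·m.
So T = 1543.5 / (0.5446 × 1.5) = 1889.3 N.
ΣF_y = 0: H_y = (110×9.8 + 147) − T sin 33° = 1225 − 1029 = 196 N.

|H_y| ≈ 196 N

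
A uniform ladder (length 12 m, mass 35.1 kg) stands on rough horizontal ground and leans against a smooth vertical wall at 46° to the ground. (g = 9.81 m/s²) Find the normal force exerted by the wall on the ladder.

N_wall ≈ 166 N

Torques about the foot: N_wall · 12 sin 46° = 35.1×9.81×6 cos 46° → N_wall = 166.26 N.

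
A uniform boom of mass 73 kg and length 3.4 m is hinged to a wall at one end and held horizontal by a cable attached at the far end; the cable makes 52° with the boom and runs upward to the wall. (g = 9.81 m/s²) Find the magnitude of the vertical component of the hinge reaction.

Take torques about the hinge: T sin 52° · 3.4 = 73×9.81×1.7 = 1217.4 N·m.
So T = 1217.4 / (0.7880 × 3.4) = 454.39 N.
ΣF_y = 0: H_y = (73×9.81) − T sin 52° = 716.13 − 358.06 = 358.06 N.

|H_y| ≈ 358 N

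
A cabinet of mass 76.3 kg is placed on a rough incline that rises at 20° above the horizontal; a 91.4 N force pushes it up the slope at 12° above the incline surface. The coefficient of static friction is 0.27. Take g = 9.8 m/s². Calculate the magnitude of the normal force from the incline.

N ≈ 684 N

Axes along / perpendicular to the incline. W sin 20° = 255.7 N down-slope; W cos 20° = 702.6 N into the surface.
Perpendicular: N = W cos 20° − P sin 12° = 702.6 − 19 = 683.6 N.
Along incline: P cos 12° + f = W sin 20° (friction acts up-slope) → f = 255.7 − 89.4 = 166.3 N.
|f| = 166.3 N ≤ μN = 184.6 N, so the cabinet is indeed static.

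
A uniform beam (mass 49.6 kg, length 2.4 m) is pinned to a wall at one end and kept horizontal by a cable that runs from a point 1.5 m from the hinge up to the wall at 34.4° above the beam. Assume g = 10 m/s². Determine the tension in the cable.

T ≈ 702 N

Take torques about the hinge: T sin 34.4° · 1.5 = 49.6×10×1.2 = 595.2 N·m.
So T = 595.2 / (0.5650 × 1.5) = 702.34 N.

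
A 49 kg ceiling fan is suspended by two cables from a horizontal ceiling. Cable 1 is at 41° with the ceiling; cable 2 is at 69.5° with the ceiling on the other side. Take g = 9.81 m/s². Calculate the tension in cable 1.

T_1 ≈ 180 N

Weight W = 49 × 9.81 = 480.7 N acts straight down.
Horizontal: T_1 cos 41° = T_2 cos 69.5°  →  T_2 = 2.155 T_1.
Vertical: T_1 sin 41° + T_2 sin 69.5° = 480.7.
Substituting the horizontal relation into the vertical equation gives 2.675 T_1 = 480.7, so T_1 = 179.7 N.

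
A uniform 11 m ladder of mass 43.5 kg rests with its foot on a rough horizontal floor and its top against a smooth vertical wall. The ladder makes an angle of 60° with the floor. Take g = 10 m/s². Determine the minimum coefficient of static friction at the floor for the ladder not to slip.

ΣF_y = 0: N_floor = 43.5×10 = 435 N.
Torques about the foot: N_wall · 11 sin 60° = 43.5×10×5.5 cos 60° → N_wall = 125.57 N.
ΣF_x = 0: f_floor = N_wall = 125.57 N.
μ_min = f_floor / N_floor = 125.57 / 435 = 0.2887.

μ_min ≈ 0.289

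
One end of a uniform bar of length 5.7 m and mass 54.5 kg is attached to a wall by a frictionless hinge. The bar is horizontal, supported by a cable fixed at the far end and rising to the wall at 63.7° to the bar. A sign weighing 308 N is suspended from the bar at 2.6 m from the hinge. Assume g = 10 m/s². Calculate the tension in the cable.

Take torques about the hinge: T sin 63.7° · 5.7 = 54.5×10×2.85 + 308×2.6 = 2354.1 N·m.
So T = 2354.1 / (0.8965 × 5.7) = 460.68 N.

T ≈ 461 N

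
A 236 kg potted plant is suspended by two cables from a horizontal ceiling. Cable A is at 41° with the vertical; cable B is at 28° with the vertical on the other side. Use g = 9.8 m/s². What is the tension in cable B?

T_B ≈ 1630 N

Angles from the horizontal: cable A is 90° − 41° = 49°, cable B is 90° − 28° = 62°.
Weight W = 236 × 9.8 = 2313 N acts straight down.
Horizontal: T_A cos 49° = T_B cos 62°  →  T_A = 0.7156 T_B.
Vertical: T_A sin 49° + T_B sin 62° = 2313.
Substituting the horizontal relation into the vertical equation gives 1.423 T_B = 2313, so T_B = 1625 N.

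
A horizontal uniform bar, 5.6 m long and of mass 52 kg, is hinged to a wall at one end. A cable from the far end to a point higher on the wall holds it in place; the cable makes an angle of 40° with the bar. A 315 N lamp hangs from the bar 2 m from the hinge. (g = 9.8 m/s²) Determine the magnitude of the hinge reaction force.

Take torques about the hinge: T sin 40° · 5.6 = 52×9.8×2.8 + 315×2 = 2056.9 N·m.
So T = 2056.9 / (0.6428 × 5.6) = 571.42 N.
ΣF_x = 0: H_x = T cos 40° = 437.73 N.
ΣF_y = 0: H_y = (52×9.8 + 315) − T sin 40° = 824.6 − 367.3 = 457.3 N.
|H| = √(H_x² + H_y²) = √((437.73)² + (457.3)²) = 633.03 N.

|H| ≈ 633 N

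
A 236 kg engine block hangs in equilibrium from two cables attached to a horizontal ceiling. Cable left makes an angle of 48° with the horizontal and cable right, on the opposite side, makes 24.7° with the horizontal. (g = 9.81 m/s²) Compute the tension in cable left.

Weight W = 236 × 9.81 = 2315 N acts straight down.
Horizontal: T_left cos 48° = T_right cos 24.7°  →  T_right = 0.7365 T_left.
Vertical: T_left sin 48° + T_right sin 24.7° = 2315.
Substituting the horizontal relation into the vertical equation gives 1.051 T_left = 2315, so T_left = 2203 N.

T_left ≈ 2200 N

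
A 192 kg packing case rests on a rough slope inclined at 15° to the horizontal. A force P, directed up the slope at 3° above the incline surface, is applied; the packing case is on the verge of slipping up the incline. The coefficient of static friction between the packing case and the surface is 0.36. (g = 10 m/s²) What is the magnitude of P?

On the verge of sliding up the incline, friction equals μN and acts down the slope.
Perpendicular: N + P sin 3° = W cos 15° = 1855 N.
Along incline: P cos 3° = W sin 15° + μN  with W sin 15° = 496.9 N.
Solving the pair for P and N: P = 1145 N, N = 1795 N (and f = μN = 646.1 N).

P ≈ 1140 N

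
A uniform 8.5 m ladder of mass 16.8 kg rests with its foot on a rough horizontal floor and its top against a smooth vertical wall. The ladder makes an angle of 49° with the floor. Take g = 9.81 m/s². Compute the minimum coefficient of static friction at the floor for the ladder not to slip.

ΣF_y = 0: N_floor = 16.8×9.81 = 164.81 N.
Torques about the foot: N_wall · 8.5 sin 49° = 16.8×9.81×4.25 cos 49° → N_wall = 71.633 N.
ΣF_x = 0: f_floor = N_wall = 71.633 N.
μ_min = f_floor / N_floor = 71.633 / 164.81 = 0.4346.

μ_min ≈ 0.435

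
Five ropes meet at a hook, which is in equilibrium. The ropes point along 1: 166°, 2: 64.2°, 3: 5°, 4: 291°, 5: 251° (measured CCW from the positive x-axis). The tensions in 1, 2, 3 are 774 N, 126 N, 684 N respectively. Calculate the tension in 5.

T_5 ≈ 179 N

Resolve: ΣF_x = 774 cos 166° + 126 cos 64.2° + 684 cos 5° + T_4 cos 291° + T_5 cos 251° = 0.
        ΣF_y = 774 sin 166° + 126 sin 64.2° + 684 sin 5° + T_4 sin 291° + T_5 sin 251° = 0.
The known terms sum to (-14.77, 360.3) N, so 0.3584 T_4 − 0.3256 T_5 = 14.77 and -0.9336 T_4 − 0.9455 T_5 = -360.3.
Solving simultaneously: T_4 = 204.2 N, T_5 = 179.4 N.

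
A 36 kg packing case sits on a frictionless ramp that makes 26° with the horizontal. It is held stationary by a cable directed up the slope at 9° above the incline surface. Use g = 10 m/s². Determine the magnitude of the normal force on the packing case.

N ≈ 299 N

Take axes along and perpendicular to the incline. Weight components: W sin 26° = 157.8 N down-slope, W cos 26° = 323.6 N into the surface.
Along incline: T cos 9° = W sin 26° → T = 159.8 N.
Perpendicular: N = W cos 26° − T sin 9° = 298.6 N.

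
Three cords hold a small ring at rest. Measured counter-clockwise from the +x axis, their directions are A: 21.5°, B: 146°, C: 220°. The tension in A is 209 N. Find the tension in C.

T_C ≈ 179 N

Resolve: ΣF_x = 209 cos 21.5° + T_B cos 146° + T_C cos 220° = 0.
        ΣF_y = 209 sin 21.5° + T_B sin 146° + T_C sin 220° = 0.
The known terms sum to (194.5, 76.6) N, so -0.8290 T_B − 0.7660 T_C = -194.5 and 0.5592 T_B − 0.6428 T_C = -76.6.
Solving simultaneously: T_B = 68.99 N, T_C = 179.2 N.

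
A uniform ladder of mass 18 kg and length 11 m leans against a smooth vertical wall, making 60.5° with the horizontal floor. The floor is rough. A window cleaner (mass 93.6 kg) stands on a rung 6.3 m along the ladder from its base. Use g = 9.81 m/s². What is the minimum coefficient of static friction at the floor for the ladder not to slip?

μ_min ≈ 0.317

ΣF_y = 0: N_floor = 18×9.81 + 93.6×9.81 = 1094.8 N.
Torques about the foot: N_wall · 11 sin 60.5° = 18×9.81×5.5 cos 60.5° + 93.6×9.81×6.3 cos 60.5° → N_wall = 347.48 N.
ΣF_x = 0: f_floor = N_wall = 347.48 N.
μ_min = f_floor / N_floor = 347.48 / 1094.8 = 0.3174.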